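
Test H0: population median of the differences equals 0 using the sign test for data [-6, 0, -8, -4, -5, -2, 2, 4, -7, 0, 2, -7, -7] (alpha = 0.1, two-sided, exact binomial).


Step 1: Discard zero differences. Original n = 13; n_eff = number of nonzero differences = 11.
Nonzero differences (with sign): -6, -8, -4, -5, -2, +2, +4, -7, +2, -7, -7
Step 2: Count signs: positive = 3, negative = 8.
Step 3: Under H0: P(positive) = 0.5, so the number of positives S ~ Bin(11, 0.5).
Step 4: Two-sided exact p-value = sum of Bin(11,0.5) probabilities at or below the observed probability = 0.226562.
Step 5: alpha = 0.1. fail to reject H0.

n_eff = 11, pos = 3, neg = 8, p = 0.226562, fail to reject H0.


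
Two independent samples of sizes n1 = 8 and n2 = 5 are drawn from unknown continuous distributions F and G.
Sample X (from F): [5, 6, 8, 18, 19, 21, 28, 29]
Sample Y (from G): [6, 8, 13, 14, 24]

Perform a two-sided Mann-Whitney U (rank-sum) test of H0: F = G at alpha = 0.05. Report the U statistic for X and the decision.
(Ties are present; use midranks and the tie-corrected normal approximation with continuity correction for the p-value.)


Step 1: Combine and sort all 13 observations; assign midranks.
sorted (value, group): (5,X), (6,X), (6,Y), (8,X), (8,Y), (13,Y), (14,Y), (18,X), (19,X), (21,X), (24,Y), (28,X), (29,X)
ranks: 5->1, 6->2.5, 6->2.5, 8->4.5, 8->4.5, 13->6, 14->7, 18->8, 19->9, 21->10, 24->11, 28->12, 29->13
Step 2: Rank sum for X: R1 = 1 + 2.5 + 4.5 + 8 + 9 + 10 + 12 + 13 = 60.
Step 3: U_X = R1 - n1(n1+1)/2 = 60 - 8*9/2 = 60 - 36 = 24.
       U_Y = n1*n2 - U_X = 40 - 24 = 16.
Step 4: Ties are present, so use the tie-corrected normal approximation (with continuity correction) for the p-value.
Step 5: p-value = 0.607419; compare to alpha = 0.05. fail to reject H0.

U_X = 24, p = 0.607419, fail to reject H0 at alpha = 0.05.


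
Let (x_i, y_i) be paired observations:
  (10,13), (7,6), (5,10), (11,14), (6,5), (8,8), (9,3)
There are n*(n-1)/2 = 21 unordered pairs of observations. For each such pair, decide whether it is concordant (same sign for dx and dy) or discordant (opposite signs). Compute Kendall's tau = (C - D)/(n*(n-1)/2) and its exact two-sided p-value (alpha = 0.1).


Step 1: Enumerate the 21 unordered pairs (i,j) with i<j and classify each by sign(x_j-x_i) * sign(y_j-y_i).
  (1,2):dx=-3,dy=-7->C; (1,3):dx=-5,dy=-3->C; (1,4):dx=+1,dy=+1->C; (1,5):dx=-4,dy=-8->C
  (1,6):dx=-2,dy=-5->C; (1,7):dx=-1,dy=-10->C; (2,3):dx=-2,dy=+4->D; (2,4):dx=+4,dy=+8->C
  (2,5):dx=-1,dy=-1->C; (2,6):dx=+1,dy=+2->C; (2,7):dx=+2,dy=-3->D; (3,4):dx=+6,dy=+4->C
  (3,5):dx=+1,dy=-5->D; (3,6):dx=+3,dy=-2->D; (3,7):dx=+4,dy=-7->D; (4,5):dx=-5,dy=-9->C
  (4,6):dx=-3,dy=-6->C; (4,7):dx=-2,dy=-11->C; (5,6):dx=+2,dy=+3->C; (5,7):dx=+3,dy=-2->D
  (6,7):dx=+1,dy=-5->D
Step 2: C = 14, D = 7, total pairs = 21.
Step 3: tau = (C - D)/(n(n-1)/2) = (14 - 7)/21 = 0.333333.
Step 4: Exact two-sided p-value (enumerate n! = 5040 permutations of y under H0): p = 0.381349.
Step 5: alpha = 0.1. fail to reject H0.

tau_b = 0.3333 (C=14, D=7), p = 0.381349, fail to reject H0.


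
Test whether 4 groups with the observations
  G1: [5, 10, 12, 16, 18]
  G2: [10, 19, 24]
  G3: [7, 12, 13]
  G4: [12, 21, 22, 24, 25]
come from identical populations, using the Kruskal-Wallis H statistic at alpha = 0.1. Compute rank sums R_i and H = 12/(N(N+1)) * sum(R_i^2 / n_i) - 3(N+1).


Step 1: Combine all N = 16 observations and assign midranks.
sorted (value, group, rank): (5,G1,1), (7,G3,2), (10,G1,3.5), (10,G2,3.5), (12,G1,6), (12,G3,6), (12,G4,6), (13,G3,8), (16,G1,9), (18,G1,10), (19,G2,11), (21,G4,12), (22,G4,13), (24,G2,14.5), (24,G4,14.5), (25,G4,16)
Step 2: Sum ranks within each group.
R_1 = 29.5 (n_1 = 5)
R_2 = 29 (n_2 = 3)
R_3 = 16 (n_3 = 3)
R_4 = 61.5 (n_4 = 5)
Step 3: H = 12/(N(N+1)) * sum(R_i^2/n_i) - 3(N+1)
     = 12/(16*17) * (29.5^2/5 + 29^2/3 + 16^2/3 + 61.5^2/5) - 3*17
     = 0.044118 * 1296.17 - 51
     = 6.183824.
Step 4: Ties present; correction factor C = 1 - 36/(16^3 - 16) = 0.991176. Corrected H = 6.183824 / 0.991176 = 6.238872.
Step 5: Under H0, H ~ chi^2(3); p-value = 0.100550.
Step 6: alpha = 0.1. fail to reject H0.

H = 6.2389, df = 3, p = 0.100550, fail to reject H0.


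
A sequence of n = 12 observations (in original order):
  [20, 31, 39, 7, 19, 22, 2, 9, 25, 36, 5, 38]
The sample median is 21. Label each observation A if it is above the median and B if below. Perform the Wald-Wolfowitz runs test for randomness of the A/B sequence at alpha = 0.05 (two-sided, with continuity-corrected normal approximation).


Step 1: Compute median = 21; label A = above, B = below.
Labels in order: BAABBABBAABA  (n_A = 6, n_B = 6)
Step 2: Count runs R = 8.
Step 3: Under H0 (random ordering), E[R] = 2*n_A*n_B/(n_A+n_B) + 1 = 2*6*6/12 + 1 = 7.0000.
        Var[R] = 2*n_A*n_B*(2*n_A*n_B - n_A - n_B) / ((n_A+n_B)^2 * (n_A+n_B-1)) = 4320/1584 = 2.7273.
        SD[R] = 1.6514.
Step 4: Continuity-corrected z = (R - 0.5 - E[R]) / SD[R] = (8 - 0.5 - 7.0000) / 1.6514 = 0.3028.
Step 5: Two-sided p-value via normal approximation = 2*(1 - Phi(|z|)) = 0.762069.
Step 6: alpha = 0.05. fail to reject H0.

R = 8, z = 0.3028, p = 0.762069, fail to reject H0.


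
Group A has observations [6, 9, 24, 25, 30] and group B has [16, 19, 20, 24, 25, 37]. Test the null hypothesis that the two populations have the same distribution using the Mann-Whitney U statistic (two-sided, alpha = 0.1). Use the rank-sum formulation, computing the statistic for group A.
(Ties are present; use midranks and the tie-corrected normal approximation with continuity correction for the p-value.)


Step 1: Combine and sort all 11 observations; assign midranks.
sorted (value, group): (6,X), (9,X), (16,Y), (19,Y), (20,Y), (24,X), (24,Y), (25,X), (25,Y), (30,X), (37,Y)
ranks: 6->1, 9->2, 16->3, 19->4, 20->5, 24->6.5, 24->6.5, 25->8.5, 25->8.5, 30->10, 37->11
Step 2: Rank sum for X: R1 = 1 + 2 + 6.5 + 8.5 + 10 = 28.
Step 3: U_X = R1 - n1(n1+1)/2 = 28 - 5*6/2 = 28 - 15 = 13.
       U_Y = n1*n2 - U_X = 30 - 13 = 17.
Step 4: Ties are present, so use the tie-corrected normal approximation (with continuity correction) for the p-value.
Step 5: p-value = 0.783228; compare to alpha = 0.1. fail to reject H0.

U_X = 13, p = 0.783228, fail to reject H0 at alpha = 0.1.


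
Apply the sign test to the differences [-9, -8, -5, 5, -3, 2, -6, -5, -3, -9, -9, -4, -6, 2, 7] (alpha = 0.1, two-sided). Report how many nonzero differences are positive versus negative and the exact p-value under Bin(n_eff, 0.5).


Step 1: Discard zero differences. Original n = 15; n_eff = number of nonzero differences = 15.
Nonzero differences (with sign): -9, -8, -5, +5, -3, +2, -6, -5, -3, -9, -9, -4, -6, +2, +7
Step 2: Count signs: positive = 4, negative = 11.
Step 3: Under H0: P(positive) = 0.5, so the number of positives S ~ Bin(15, 0.5).
Step 4: Two-sided exact p-value = sum of Bin(15,0.5) probabilities at or below the observed probability = 0.118469.
Step 5: alpha = 0.1. fail to reject H0.

n_eff = 15, pos = 4, neg = 11, p = 0.118469, fail to reject H0.


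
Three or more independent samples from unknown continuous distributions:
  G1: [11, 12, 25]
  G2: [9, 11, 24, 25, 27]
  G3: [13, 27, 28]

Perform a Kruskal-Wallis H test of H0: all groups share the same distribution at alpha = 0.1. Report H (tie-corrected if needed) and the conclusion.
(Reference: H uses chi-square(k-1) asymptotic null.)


Step 1: Combine all N = 11 observations and assign midranks.
sorted (value, group, rank): (9,G2,1), (11,G1,2.5), (11,G2,2.5), (12,G1,4), (13,G3,5), (24,G2,6), (25,G1,7.5), (25,G2,7.5), (27,G2,9.5), (27,G3,9.5), (28,G3,11)
Step 2: Sum ranks within each group.
R_1 = 14 (n_1 = 3)
R_2 = 26.5 (n_2 = 5)
R_3 = 25.5 (n_3 = 3)
Step 3: H = 12/(N(N+1)) * sum(R_i^2/n_i) - 3(N+1)
     = 12/(11*12) * (14^2/3 + 26.5^2/5 + 25.5^2/3) - 3*12
     = 0.090909 * 422.533 - 36
     = 2.412121.
Step 4: Ties present; correction factor C = 1 - 18/(11^3 - 11) = 0.986364. Corrected H = 2.412121 / 0.986364 = 2.445469.
Step 5: Under H0, H ~ chi^2(2); p-value = 0.294424.
Step 6: alpha = 0.1. fail to reject H0.

H = 2.4455, df = 2, p = 0.294424, fail to reject H0.


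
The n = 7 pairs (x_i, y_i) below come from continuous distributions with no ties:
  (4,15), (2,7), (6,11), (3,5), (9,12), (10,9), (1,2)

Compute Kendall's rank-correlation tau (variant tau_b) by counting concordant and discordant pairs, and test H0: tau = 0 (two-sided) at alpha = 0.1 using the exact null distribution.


Step 1: Enumerate the 21 unordered pairs (i,j) with i<j and classify each by sign(x_j-x_i) * sign(y_j-y_i).
  (1,2):dx=-2,dy=-8->C; (1,3):dx=+2,dy=-4->D; (1,4):dx=-1,dy=-10->C; (1,5):dx=+5,dy=-3->D
  (1,6):dx=+6,dy=-6->D; (1,7):dx=-3,dy=-13->C; (2,3):dx=+4,dy=+4->C; (2,4):dx=+1,dy=-2->D
  (2,5):dx=+7,dy=+5->C; (2,6):dx=+8,dy=+2->C; (2,7):dx=-1,dy=-5->C; (3,4):dx=-3,dy=-6->C
  (3,5):dx=+3,dy=+1->C; (3,6):dx=+4,dy=-2->D; (3,7):dx=-5,dy=-9->C; (4,5):dx=+6,dy=+7->C
  (4,6):dx=+7,dy=+4->C; (4,7):dx=-2,dy=-3->C; (5,6):dx=+1,dy=-3->D; (5,7):dx=-8,dy=-10->C
  (6,7):dx=-9,dy=-7->C
Step 2: C = 15, D = 6, total pairs = 21.
Step 3: tau = (C - D)/(n(n-1)/2) = (15 - 6)/21 = 0.428571.
Step 4: Exact two-sided p-value (enumerate n! = 5040 permutations of y under H0): p = 0.238889.
Step 5: alpha = 0.1. fail to reject H0.

tau_b = 0.4286 (C=15, D=6), p = 0.238889, fail to reject H0.


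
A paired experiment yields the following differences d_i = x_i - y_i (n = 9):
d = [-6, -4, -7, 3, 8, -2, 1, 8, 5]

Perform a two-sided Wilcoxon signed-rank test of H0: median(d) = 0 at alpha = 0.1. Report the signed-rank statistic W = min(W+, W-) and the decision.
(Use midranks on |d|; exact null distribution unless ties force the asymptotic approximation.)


Step 1: Drop any zero differences (none here) and take |d_i|.
|d| = [6, 4, 7, 3, 8, 2, 1, 8, 5]
Step 2: Midrank |d_i| (ties get averaged ranks).
ranks: |6|->6, |4|->4, |7|->7, |3|->3, |8|->8.5, |2|->2, |1|->1, |8|->8.5, |5|->5
Step 3: Attach original signs; sum ranks with positive sign and with negative sign.
W+ = 3 + 8.5 + 1 + 8.5 + 5 = 26
W- = 6 + 4 + 7 + 2 = 19
(Check: W+ + W- = 45 should equal n(n+1)/2 = 45.)
Step 4: Test statistic W = min(W+, W-) = 19.
Step 5: Ties in |d|, so use the tie-corrected normal approximation.
        E[W] = n(n+1)/4 = 9*10/4 = 22.5.
        Tie groups: |d|=8 (t=2); sum(t^3 - t) = 6.
        Var[W] = n(n+1)(2n+1)/24 - sum(t^3-t)/48 = 1710/24 - 6/48 = 71.125.
        z = (W - E[W]) / sqrt(Var[W]) = (19 - 22.5) / 8.4336 = -0.4150.
        Two-sided p = 2*Phi(z) = 0.678136.
Step 6: alpha = 0.1. fail to reject H0.

W+ = 26, W- = 19, W = min = 19, p = 0.678136, fail to reject H0.


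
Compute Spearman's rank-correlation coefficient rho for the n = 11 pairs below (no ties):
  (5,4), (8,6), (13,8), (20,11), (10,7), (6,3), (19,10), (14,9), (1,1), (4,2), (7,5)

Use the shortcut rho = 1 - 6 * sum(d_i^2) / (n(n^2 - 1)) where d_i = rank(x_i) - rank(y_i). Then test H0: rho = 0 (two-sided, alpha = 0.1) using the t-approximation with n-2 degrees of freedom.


Step 1: Rank x and y separately (midranks; no ties here).
rank(x): 5->3, 8->6, 13->8, 20->11, 10->7, 6->4, 19->10, 14->9, 1->1, 4->2, 7->5
rank(y): 4->4, 6->6, 8->8, 11->11, 7->7, 3->3, 10->10, 9->9, 1->1, 2->2, 5->5
Step 2: d_i = R_x(i) - R_y(i); compute d_i^2.
  (3-4)^2=1, (6-6)^2=0, (8-8)^2=0, (11-11)^2=0, (7-7)^2=0, (4-3)^2=1, (10-10)^2=0, (9-9)^2=0, (1-1)^2=0, (2-2)^2=0, (5-5)^2=0
sum(d^2) = 2.
Step 3: rho = 1 - 6*2 / (11*(11^2 - 1)) = 1 - 12/1320 = 0.990909.
Step 4: Under H0, t = rho * sqrt((n-2)/(1-rho^2)) = 22.0966 ~ t(9).
Step 5: Two-sided p-value from the t-distribution with 9 df = 0.000000.
Step 6: alpha = 0.1. reject H0.

rho = 0.9909, p = 0.000000, reject H0 at alpha = 0.1.


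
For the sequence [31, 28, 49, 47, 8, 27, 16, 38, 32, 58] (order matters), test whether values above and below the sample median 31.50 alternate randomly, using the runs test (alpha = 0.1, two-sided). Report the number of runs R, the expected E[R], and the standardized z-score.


Step 1: Compute median = 31.50; label A = above, B = below.
Labels in order: BBAABBBAAA  (n_A = 5, n_B = 5)
Step 2: Count runs R = 4.
Step 3: Under H0 (random ordering), E[R] = 2*n_A*n_B/(n_A+n_B) + 1 = 2*5*5/10 + 1 = 6.0000.
        Var[R] = 2*n_A*n_B*(2*n_A*n_B - n_A - n_B) / ((n_A+n_B)^2 * (n_A+n_B-1)) = 2000/900 = 2.2222.
        SD[R] = 1.4907.
Step 4: Continuity-corrected z = (R + 0.5 - E[R]) / SD[R] = (4 + 0.5 - 6.0000) / 1.4907 = -1.0062.
Step 5: Two-sided p-value via normal approximation = 2*(1 - Phi(|z|)) = 0.314305.
Step 6: alpha = 0.1. fail to reject H0.

R = 4, z = -1.0062, p = 0.314305, fail to reject H0.


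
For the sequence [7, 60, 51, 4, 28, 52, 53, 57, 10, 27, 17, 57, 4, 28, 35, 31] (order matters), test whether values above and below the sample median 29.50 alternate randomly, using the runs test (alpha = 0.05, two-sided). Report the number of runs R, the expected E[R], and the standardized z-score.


Step 1: Compute median = 29.50; label A = above, B = below.
Labels in order: BAABBAAABBBABBAA  (n_A = 8, n_B = 8)
Step 2: Count runs R = 8.
Step 3: Under H0 (random ordering), E[R] = 2*n_A*n_B/(n_A+n_B) + 1 = 2*8*8/16 + 1 = 9.0000.
        Var[R] = 2*n_A*n_B*(2*n_A*n_B - n_A - n_B) / ((n_A+n_B)^2 * (n_A+n_B-1)) = 14336/3840 = 3.7333.
        SD[R] = 1.9322.
Step 4: Continuity-corrected z = (R + 0.5 - E[R]) / SD[R] = (8 + 0.5 - 9.0000) / 1.9322 = -0.2588.
Step 5: Two-sided p-value via normal approximation = 2*(1 - Phi(|z|)) = 0.795809.
Step 6: alpha = 0.05. fail to reject H0.

R = 8, z = -0.2588, p = 0.795809, fail to reject H0.


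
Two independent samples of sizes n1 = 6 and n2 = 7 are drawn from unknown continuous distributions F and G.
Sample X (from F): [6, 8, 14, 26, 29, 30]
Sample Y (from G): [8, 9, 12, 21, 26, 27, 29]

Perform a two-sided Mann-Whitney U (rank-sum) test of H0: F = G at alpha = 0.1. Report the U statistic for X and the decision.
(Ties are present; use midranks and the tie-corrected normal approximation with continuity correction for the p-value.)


Step 1: Combine and sort all 13 observations; assign midranks.
sorted (value, group): (6,X), (8,X), (8,Y), (9,Y), (12,Y), (14,X), (21,Y), (26,X), (26,Y), (27,Y), (29,X), (29,Y), (30,X)
ranks: 6->1, 8->2.5, 8->2.5, 9->4, 12->5, 14->6, 21->7, 26->8.5, 26->8.5, 27->10, 29->11.5, 29->11.5, 30->13
Step 2: Rank sum for X: R1 = 1 + 2.5 + 6 + 8.5 + 11.5 + 13 = 42.5.
Step 3: U_X = R1 - n1(n1+1)/2 = 42.5 - 6*7/2 = 42.5 - 21 = 21.5.
       U_Y = n1*n2 - U_X = 42 - 21.5 = 20.5.
Step 4: Ties are present, so use the tie-corrected normal approximation (with continuity correction) for the p-value.
Step 5: p-value = 1.000000; compare to alpha = 0.1. fail to reject H0.

U_X = 21.5, p = 1.000000, fail to reject H0 at alpha = 0.1.


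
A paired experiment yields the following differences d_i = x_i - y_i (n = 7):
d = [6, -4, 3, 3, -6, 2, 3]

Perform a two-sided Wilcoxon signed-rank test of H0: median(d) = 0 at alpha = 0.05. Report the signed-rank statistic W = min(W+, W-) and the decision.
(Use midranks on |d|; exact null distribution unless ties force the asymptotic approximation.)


Step 1: Drop any zero differences (none here) and take |d_i|.
|d| = [6, 4, 3, 3, 6, 2, 3]
Step 2: Midrank |d_i| (ties get averaged ranks).
ranks: |6|->6.5, |4|->5, |3|->3, |3|->3, |6|->6.5, |2|->1, |3|->3
Step 3: Attach original signs; sum ranks with positive sign and with negative sign.
W+ = 6.5 + 3 + 3 + 1 + 3 = 16.5
W- = 5 + 6.5 = 11.5
(Check: W+ + W- = 28 should equal n(n+1)/2 = 28.)
Step 4: Test statistic W = min(W+, W-) = 11.5.
Step 5: Ties in |d|, so use the tie-corrected normal approximation.
        E[W] = n(n+1)/4 = 7*8/4 = 14.
        Tie groups: |d|=3 (t=3), |d|=6 (t=2); sum(t^3 - t) = 30.
        Var[W] = n(n+1)(2n+1)/24 - sum(t^3-t)/48 = 840/24 - 30/48 = 34.375.
        z = (W - E[W]) / sqrt(Var[W]) = (11.5 - 14) / 5.8630 = -0.4264.
        Two-sided p = 2*Phi(z) = 0.669815.
Step 6: alpha = 0.05. fail to reject H0.

W+ = 16.5, W- = 11.5, W = min = 11.5, p = 0.669815, fail to reject H0.


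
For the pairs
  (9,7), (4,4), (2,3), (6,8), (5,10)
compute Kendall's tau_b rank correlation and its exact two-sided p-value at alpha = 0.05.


Step 1: Enumerate the 10 unordered pairs (i,j) with i<j and classify each by sign(x_j-x_i) * sign(y_j-y_i).
  (1,2):dx=-5,dy=-3->C; (1,3):dx=-7,dy=-4->C; (1,4):dx=-3,dy=+1->D; (1,5):dx=-4,dy=+3->D
  (2,3):dx=-2,dy=-1->C; (2,4):dx=+2,dy=+4->C; (2,5):dx=+1,dy=+6->C; (3,4):dx=+4,dy=+5->C
  (3,5):dx=+3,dy=+7->C; (4,5):dx=-1,dy=+2->D
Step 2: C = 7, D = 3, total pairs = 10.
Step 3: tau = (C - D)/(n(n-1)/2) = (7 - 3)/10 = 0.400000.
Step 4: Exact two-sided p-value (enumerate n! = 120 permutations of y under H0): p = 0.483333.
Step 5: alpha = 0.05. fail to reject H0.

tau_b = 0.4000 (C=7, D=3), p = 0.483333, fail to reject H0.


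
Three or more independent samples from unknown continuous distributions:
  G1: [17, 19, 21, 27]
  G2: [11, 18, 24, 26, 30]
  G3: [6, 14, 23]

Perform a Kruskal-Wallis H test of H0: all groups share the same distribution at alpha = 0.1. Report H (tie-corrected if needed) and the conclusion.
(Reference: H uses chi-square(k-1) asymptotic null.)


Step 1: Combine all N = 12 observations and assign midranks.
sorted (value, group, rank): (6,G3,1), (11,G2,2), (14,G3,3), (17,G1,4), (18,G2,5), (19,G1,6), (21,G1,7), (23,G3,8), (24,G2,9), (26,G2,10), (27,G1,11), (30,G2,12)
Step 2: Sum ranks within each group.
R_1 = 28 (n_1 = 4)
R_2 = 38 (n_2 = 5)
R_3 = 12 (n_3 = 3)
Step 3: H = 12/(N(N+1)) * sum(R_i^2/n_i) - 3(N+1)
     = 12/(12*13) * (28^2/4 + 38^2/5 + 12^2/3) - 3*13
     = 0.076923 * 532.8 - 39
     = 1.984615.
Step 4: No ties, so H is used without correction.
Step 5: Under H0, H ~ chi^2(2); p-value = 0.370720.
Step 6: alpha = 0.1. fail to reject H0.

H = 1.9846, df = 2, p = 0.370720, fail to reject H0.


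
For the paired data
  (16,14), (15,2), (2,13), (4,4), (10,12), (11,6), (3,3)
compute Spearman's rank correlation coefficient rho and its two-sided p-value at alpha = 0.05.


Step 1: Rank x and y separately (midranks; no ties here).
rank(x): 16->7, 15->6, 2->1, 4->3, 10->4, 11->5, 3->2
rank(y): 14->7, 2->1, 13->6, 4->3, 12->5, 6->4, 3->2
Step 2: d_i = R_x(i) - R_y(i); compute d_i^2.
  (7-7)^2=0, (6-1)^2=25, (1-6)^2=25, (3-3)^2=0, (4-5)^2=1, (5-4)^2=1, (2-2)^2=0
sum(d^2) = 52.
Step 3: rho = 1 - 6*52 / (7*(7^2 - 1)) = 1 - 312/336 = 0.071429.
Step 4: Under H0, t = rho * sqrt((n-2)/(1-rho^2)) = 0.1601 ~ t(5).
Step 5: Two-sided p-value from the t-distribution with 5 df = 0.879048.
Step 6: alpha = 0.05. fail to reject H0.

rho = 0.0714, p = 0.879048, fail to reject H0 at alpha = 0.05.


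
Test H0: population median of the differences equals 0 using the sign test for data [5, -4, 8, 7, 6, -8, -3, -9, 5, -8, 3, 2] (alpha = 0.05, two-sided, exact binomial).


Step 1: Discard zero differences. Original n = 12; n_eff = number of nonzero differences = 12.
Nonzero differences (with sign): +5, -4, +8, +7, +6, -8, -3, -9, +5, -8, +3, +2
Step 2: Count signs: positive = 7, negative = 5.
Step 3: Under H0: P(positive) = 0.5, so the number of positives S ~ Bin(12, 0.5).
Step 4: Two-sided exact p-value = sum of Bin(12,0.5) probabilities at or below the observed probability = 0.774414.
Step 5: alpha = 0.05. fail to reject H0.

n_eff = 12, pos = 7, neg = 5, p = 0.774414, fail to reject H0.


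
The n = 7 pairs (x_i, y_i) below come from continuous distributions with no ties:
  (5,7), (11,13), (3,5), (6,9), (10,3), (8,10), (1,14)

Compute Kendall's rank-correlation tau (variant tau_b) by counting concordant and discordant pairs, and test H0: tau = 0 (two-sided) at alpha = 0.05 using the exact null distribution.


Step 1: Enumerate the 21 unordered pairs (i,j) with i<j and classify each by sign(x_j-x_i) * sign(y_j-y_i).
  (1,2):dx=+6,dy=+6->C; (1,3):dx=-2,dy=-2->C; (1,4):dx=+1,dy=+2->C; (1,5):dx=+5,dy=-4->D
  (1,6):dx=+3,dy=+3->C; (1,7):dx=-4,dy=+7->D; (2,3):dx=-8,dy=-8->C; (2,4):dx=-5,dy=-4->C
  (2,5):dx=-1,dy=-10->C; (2,6):dx=-3,dy=-3->C; (2,7):dx=-10,dy=+1->D; (3,4):dx=+3,dy=+4->C
  (3,5):dx=+7,dy=-2->D; (3,6):dx=+5,dy=+5->C; (3,7):dx=-2,dy=+9->D; (4,5):dx=+4,dy=-6->D
  (4,6):dx=+2,dy=+1->C; (4,7):dx=-5,dy=+5->D; (5,6):dx=-2,dy=+7->D; (5,7):dx=-9,dy=+11->D
  (6,7):dx=-7,dy=+4->D
Step 2: C = 11, D = 10, total pairs = 21.
Step 3: tau = (C - D)/(n(n-1)/2) = (11 - 10)/21 = 0.047619.
Step 4: Exact two-sided p-value (enumerate n! = 5040 permutations of y under H0): p = 1.000000.
Step 5: alpha = 0.05. fail to reject H0.

tau_b = 0.0476 (C=11, D=10), p = 1.000000, fail to reject H0.


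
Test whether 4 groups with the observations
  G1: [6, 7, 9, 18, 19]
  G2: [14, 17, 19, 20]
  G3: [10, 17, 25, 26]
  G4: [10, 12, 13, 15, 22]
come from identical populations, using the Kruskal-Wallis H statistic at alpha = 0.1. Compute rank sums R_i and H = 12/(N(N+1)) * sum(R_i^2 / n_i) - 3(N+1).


Step 1: Combine all N = 18 observations and assign midranks.
sorted (value, group, rank): (6,G1,1), (7,G1,2), (9,G1,3), (10,G3,4.5), (10,G4,4.5), (12,G4,6), (13,G4,7), (14,G2,8), (15,G4,9), (17,G2,10.5), (17,G3,10.5), (18,G1,12), (19,G1,13.5), (19,G2,13.5), (20,G2,15), (22,G4,16), (25,G3,17), (26,G3,18)
Step 2: Sum ranks within each group.
R_1 = 31.5 (n_1 = 5)
R_2 = 47 (n_2 = 4)
R_3 = 50 (n_3 = 4)
R_4 = 42.5 (n_4 = 5)
Step 3: H = 12/(N(N+1)) * sum(R_i^2/n_i) - 3(N+1)
     = 12/(18*19) * (31.5^2/5 + 47^2/4 + 50^2/4 + 42.5^2/5) - 3*19
     = 0.035088 * 1736.95 - 57
     = 3.945614.
Step 4: Ties present; correction factor C = 1 - 18/(18^3 - 18) = 0.996904. Corrected H = 3.945614 / 0.996904 = 3.957867.
Step 5: Under H0, H ~ chi^2(3); p-value = 0.266050.
Step 6: alpha = 0.1. fail to reject H0.

H = 3.9579, df = 3, p = 0.266050, fail to reject H0.


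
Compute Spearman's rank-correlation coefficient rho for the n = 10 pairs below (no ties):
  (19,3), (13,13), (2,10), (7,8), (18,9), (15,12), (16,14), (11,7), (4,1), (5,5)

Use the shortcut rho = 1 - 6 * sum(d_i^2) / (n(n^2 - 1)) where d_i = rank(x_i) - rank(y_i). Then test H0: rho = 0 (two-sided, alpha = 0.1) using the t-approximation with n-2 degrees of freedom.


Step 1: Rank x and y separately (midranks; no ties here).
rank(x): 19->10, 13->6, 2->1, 7->4, 18->9, 15->7, 16->8, 11->5, 4->2, 5->3
rank(y): 3->2, 13->9, 10->7, 8->5, 9->6, 12->8, 14->10, 7->4, 1->1, 5->3
Step 2: d_i = R_x(i) - R_y(i); compute d_i^2.
  (10-2)^2=64, (6-9)^2=9, (1-7)^2=36, (4-5)^2=1, (9-6)^2=9, (7-8)^2=1, (8-10)^2=4, (5-4)^2=1, (2-1)^2=1, (3-3)^2=0
sum(d^2) = 126.
Step 3: rho = 1 - 6*126 / (10*(10^2 - 1)) = 1 - 756/990 = 0.236364.
Step 4: Under H0, t = rho * sqrt((n-2)/(1-rho^2)) = 0.6880 ~ t(8).
Step 5: Two-sided p-value from the t-distribution with 8 df = 0.510885.
Step 6: alpha = 0.1. fail to reject H0.

rho = 0.2364, p = 0.510885, fail to reject H0 at alpha = 0.1.


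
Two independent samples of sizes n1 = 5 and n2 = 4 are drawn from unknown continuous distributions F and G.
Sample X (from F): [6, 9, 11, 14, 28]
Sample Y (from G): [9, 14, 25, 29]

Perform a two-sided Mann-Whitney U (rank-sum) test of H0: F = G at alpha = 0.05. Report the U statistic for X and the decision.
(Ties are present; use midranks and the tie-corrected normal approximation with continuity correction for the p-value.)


Step 1: Combine and sort all 9 observations; assign midranks.
sorted (value, group): (6,X), (9,X), (9,Y), (11,X), (14,X), (14,Y), (25,Y), (28,X), (29,Y)
ranks: 6->1, 9->2.5, 9->2.5, 11->4, 14->5.5, 14->5.5, 25->7, 28->8, 29->9
Step 2: Rank sum for X: R1 = 1 + 2.5 + 4 + 5.5 + 8 = 21.
Step 3: U_X = R1 - n1(n1+1)/2 = 21 - 5*6/2 = 21 - 15 = 6.
       U_Y = n1*n2 - U_X = 20 - 6 = 14.
Step 4: Ties are present, so use the tie-corrected normal approximation (with continuity correction) for the p-value.
Step 5: p-value = 0.387282; compare to alpha = 0.05. fail to reject H0.

U_X = 6, p = 0.387282, fail to reject H0 at alpha = 0.05.


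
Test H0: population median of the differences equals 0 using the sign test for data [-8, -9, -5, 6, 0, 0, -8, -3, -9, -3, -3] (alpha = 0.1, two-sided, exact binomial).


Step 1: Discard zero differences. Original n = 11; n_eff = number of nonzero differences = 9.
Nonzero differences (with sign): -8, -9, -5, +6, -8, -3, -9, -3, -3
Step 2: Count signs: positive = 1, negative = 8.
Step 3: Under H0: P(positive) = 0.5, so the number of positives S ~ Bin(9, 0.5).
Step 4: Two-sided exact p-value = sum of Bin(9,0.5) probabilities at or below the observed probability = 0.039062.
Step 5: alpha = 0.1. reject H0.

n_eff = 9, pos = 1, neg = 8, p = 0.039062, reject H0.


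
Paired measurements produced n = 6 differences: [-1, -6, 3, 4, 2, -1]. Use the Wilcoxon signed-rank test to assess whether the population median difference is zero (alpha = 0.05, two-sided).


Step 1: Drop any zero differences (none here) and take |d_i|.
|d| = [1, 6, 3, 4, 2, 1]
Step 2: Midrank |d_i| (ties get averaged ranks).
ranks: |1|->1.5, |6|->6, |3|->4, |4|->5, |2|->3, |1|->1.5
Step 3: Attach original signs; sum ranks with positive sign and with negative sign.
W+ = 4 + 5 + 3 = 12
W- = 1.5 + 6 + 1.5 = 9
(Check: W+ + W- = 21 should equal n(n+1)/2 = 21.)
Step 4: Test statistic W = min(W+, W-) = 9.
Step 5: Ties in |d|, so use the tie-corrected normal approximation.
        E[W] = n(n+1)/4 = 6*7/4 = 10.5.
        Tie groups: |d|=1 (t=2); sum(t^3 - t) = 6.
        Var[W] = n(n+1)(2n+1)/24 - sum(t^3-t)/48 = 546/24 - 6/48 = 22.625.
        z = (W - E[W]) / sqrt(Var[W]) = (9 - 10.5) / 4.7566 = -0.3154.
        Two-sided p = 2*Phi(z) = 0.752494.
Step 6: alpha = 0.05. fail to reject H0.

W+ = 12, W- = 9, W = min = 9, p = 0.752494, fail to reject H0.


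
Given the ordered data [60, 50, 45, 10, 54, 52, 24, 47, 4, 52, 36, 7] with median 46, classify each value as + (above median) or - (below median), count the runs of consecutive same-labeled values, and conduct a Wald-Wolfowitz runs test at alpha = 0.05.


Step 1: Compute median = 46; label A = above, B = below.
Labels in order: AABBAABABABB  (n_A = 6, n_B = 6)
Step 2: Count runs R = 8.
Step 3: Under H0 (random ordering), E[R] = 2*n_A*n_B/(n_A+n_B) + 1 = 2*6*6/12 + 1 = 7.0000.
        Var[R] = 2*n_A*n_B*(2*n_A*n_B - n_A - n_B) / ((n_A+n_B)^2 * (n_A+n_B-1)) = 4320/1584 = 2.7273.
        SD[R] = 1.6514.
Step 4: Continuity-corrected z = (R - 0.5 - E[R]) / SD[R] = (8 - 0.5 - 7.0000) / 1.6514 = 0.3028.
Step 5: Two-sided p-value via normal approximation = 2*(1 - Phi(|z|)) = 0.762069.
Step 6: alpha = 0.05. fail to reject H0.

R = 8, z = 0.3028, p = 0.762069, fail to reject H0.


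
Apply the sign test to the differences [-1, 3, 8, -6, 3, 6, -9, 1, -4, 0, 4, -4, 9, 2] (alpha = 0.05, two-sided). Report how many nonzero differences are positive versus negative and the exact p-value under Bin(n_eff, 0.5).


Step 1: Discard zero differences. Original n = 14; n_eff = number of nonzero differences = 13.
Nonzero differences (with sign): -1, +3, +8, -6, +3, +6, -9, +1, -4, +4, -4, +9, +2
Step 2: Count signs: positive = 8, negative = 5.
Step 3: Under H0: P(positive) = 0.5, so the number of positives S ~ Bin(13, 0.5).
Step 4: Two-sided exact p-value = sum of Bin(13,0.5) probabilities at or below the observed probability = 0.581055.
Step 5: alpha = 0.05. fail to reject H0.

n_eff = 13, pos = 8, neg = 5, p = 0.581055, fail to reject H0.


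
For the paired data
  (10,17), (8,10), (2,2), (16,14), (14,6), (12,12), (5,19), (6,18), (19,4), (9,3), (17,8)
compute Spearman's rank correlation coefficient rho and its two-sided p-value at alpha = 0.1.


Step 1: Rank x and y separately (midranks; no ties here).
rank(x): 10->6, 8->4, 2->1, 16->9, 14->8, 12->7, 5->2, 6->3, 19->11, 9->5, 17->10
rank(y): 17->9, 10->6, 2->1, 14->8, 6->4, 12->7, 19->11, 18->10, 4->3, 3->2, 8->5
Step 2: d_i = R_x(i) - R_y(i); compute d_i^2.
  (6-9)^2=9, (4-6)^2=4, (1-1)^2=0, (9-8)^2=1, (8-4)^2=16, (7-7)^2=0, (2-11)^2=81, (3-10)^2=49, (11-3)^2=64, (5-2)^2=9, (10-5)^2=25
sum(d^2) = 258.
Step 3: rho = 1 - 6*258 / (11*(11^2 - 1)) = 1 - 1548/1320 = -0.172727.
Step 4: Under H0, t = rho * sqrt((n-2)/(1-rho^2)) = -0.5261 ~ t(9).
Step 5: Two-sided p-value from the t-distribution with 9 df = 0.611542.
Step 6: alpha = 0.1. fail to reject H0.

rho = -0.1727, p = 0.611542, fail to reject H0 at alpha = 0.1.


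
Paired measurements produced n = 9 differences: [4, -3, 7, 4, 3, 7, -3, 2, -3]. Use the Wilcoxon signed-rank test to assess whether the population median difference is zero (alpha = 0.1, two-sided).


Step 1: Drop any zero differences (none here) and take |d_i|.
|d| = [4, 3, 7, 4, 3, 7, 3, 2, 3]
Step 2: Midrank |d_i| (ties get averaged ranks).
ranks: |4|->6.5, |3|->3.5, |7|->8.5, |4|->6.5, |3|->3.5, |7|->8.5, |3|->3.5, |2|->1, |3|->3.5
Step 3: Attach original signs; sum ranks with positive sign and with negative sign.
W+ = 6.5 + 8.5 + 6.5 + 3.5 + 8.5 + 1 = 34.5
W- = 3.5 + 3.5 + 3.5 = 10.5
(Check: W+ + W- = 45 should equal n(n+1)/2 = 45.)
Step 4: Test statistic W = min(W+, W-) = 10.5.
Step 5: Ties in |d|, so use the tie-corrected normal approximation.
        E[W] = n(n+1)/4 = 9*10/4 = 22.5.
        Tie groups: |d|=3 (t=4), |d|=4 (t=2), |d|=7 (t=2); sum(t^3 - t) = 72.
        Var[W] = n(n+1)(2n+1)/24 - sum(t^3-t)/48 = 1710/24 - 72/48 = 69.75.
        z = (W - E[W]) / sqrt(Var[W]) = (10.5 - 22.5) / 8.3516 = -1.4368.
        Two-sided p = 2*Phi(z) = 0.150763.
Step 6: alpha = 0.1. fail to reject H0.

W+ = 34.5, W- = 10.5, W = min = 10.5, p = 0.150763, fail to reject H0.


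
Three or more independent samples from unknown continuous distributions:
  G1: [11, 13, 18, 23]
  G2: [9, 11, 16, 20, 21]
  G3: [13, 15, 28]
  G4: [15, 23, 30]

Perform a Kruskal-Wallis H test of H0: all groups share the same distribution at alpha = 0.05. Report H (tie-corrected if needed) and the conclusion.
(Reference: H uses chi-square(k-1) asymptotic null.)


Step 1: Combine all N = 15 observations and assign midranks.
sorted (value, group, rank): (9,G2,1), (11,G1,2.5), (11,G2,2.5), (13,G1,4.5), (13,G3,4.5), (15,G3,6.5), (15,G4,6.5), (16,G2,8), (18,G1,9), (20,G2,10), (21,G2,11), (23,G1,12.5), (23,G4,12.5), (28,G3,14), (30,G4,15)
Step 2: Sum ranks within each group.
R_1 = 28.5 (n_1 = 4)
R_2 = 32.5 (n_2 = 5)
R_3 = 25 (n_3 = 3)
R_4 = 34 (n_4 = 3)
Step 3: H = 12/(N(N+1)) * sum(R_i^2/n_i) - 3(N+1)
     = 12/(15*16) * (28.5^2/4 + 32.5^2/5 + 25^2/3 + 34^2/3) - 3*16
     = 0.050000 * 1007.98 - 48
     = 2.398958.
Step 4: Ties present; correction factor C = 1 - 24/(15^3 - 15) = 0.992857. Corrected H = 2.398958 / 0.992857 = 2.416217.
Step 5: Under H0, H ~ chi^2(3); p-value = 0.490623.
Step 6: alpha = 0.05. fail to reject H0.

H = 2.4162, df = 3, p = 0.490623, fail to reject H0.


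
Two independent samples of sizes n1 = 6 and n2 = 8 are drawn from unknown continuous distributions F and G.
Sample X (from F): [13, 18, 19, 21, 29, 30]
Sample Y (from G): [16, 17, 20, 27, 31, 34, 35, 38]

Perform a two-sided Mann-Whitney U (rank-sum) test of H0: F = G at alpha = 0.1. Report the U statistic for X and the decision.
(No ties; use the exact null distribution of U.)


Step 1: Combine and sort all 14 observations; assign midranks.
sorted (value, group): (13,X), (16,Y), (17,Y), (18,X), (19,X), (20,Y), (21,X), (27,Y), (29,X), (30,X), (31,Y), (34,Y), (35,Y), (38,Y)
ranks: 13->1, 16->2, 17->3, 18->4, 19->5, 20->6, 21->7, 27->8, 29->9, 30->10, 31->11, 34->12, 35->13, 38->14
Step 2: Rank sum for X: R1 = 1 + 4 + 5 + 7 + 9 + 10 = 36.
Step 3: U_X = R1 - n1(n1+1)/2 = 36 - 6*7/2 = 36 - 21 = 15.
       U_Y = n1*n2 - U_X = 48 - 15 = 33.
Step 4: No ties, so the exact null distribution of U (based on enumerating the C(14,6) = 3003 equally likely rank assignments) gives the two-sided p-value.
Step 5: p-value = 0.282384; compare to alpha = 0.1. fail to reject H0.

U_X = 15, p = 0.282384, fail to reject H0 at alpha = 0.1.


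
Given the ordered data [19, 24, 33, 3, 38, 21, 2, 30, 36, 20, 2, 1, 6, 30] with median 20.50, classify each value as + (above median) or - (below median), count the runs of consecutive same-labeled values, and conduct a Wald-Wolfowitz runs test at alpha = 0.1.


Step 1: Compute median = 20.50; label A = above, B = below.
Labels in order: BAABAABAABBBBA  (n_A = 7, n_B = 7)
Step 2: Count runs R = 8.
Step 3: Under H0 (random ordering), E[R] = 2*n_A*n_B/(n_A+n_B) + 1 = 2*7*7/14 + 1 = 8.0000.
        Var[R] = 2*n_A*n_B*(2*n_A*n_B - n_A - n_B) / ((n_A+n_B)^2 * (n_A+n_B-1)) = 8232/2548 = 3.2308.
        SD[R] = 1.7974.
Step 4: R = E[R], so z = 0 with no continuity correction.
Step 5: Two-sided p-value via normal approximation = 2*(1 - Phi(|z|)) = 1.000000.
Step 6: alpha = 0.1. fail to reject H0.

R = 8, z = 0.0000, p = 1.000000, fail to reject H0.


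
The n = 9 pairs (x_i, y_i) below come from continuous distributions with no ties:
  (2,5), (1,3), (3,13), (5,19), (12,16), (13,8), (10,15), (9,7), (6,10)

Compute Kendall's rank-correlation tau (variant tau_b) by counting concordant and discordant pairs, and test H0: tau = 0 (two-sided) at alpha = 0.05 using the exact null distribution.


Step 1: Enumerate the 36 unordered pairs (i,j) with i<j and classify each by sign(x_j-x_i) * sign(y_j-y_i).
  (1,2):dx=-1,dy=-2->C; (1,3):dx=+1,dy=+8->C; (1,4):dx=+3,dy=+14->C; (1,5):dx=+10,dy=+11->C
  (1,6):dx=+11,dy=+3->C; (1,7):dx=+8,dy=+10->C; (1,8):dx=+7,dy=+2->C; (1,9):dx=+4,dy=+5->C
  (2,3):dx=+2,dy=+10->C; (2,4):dx=+4,dy=+16->C; (2,5):dx=+11,dy=+13->C; (2,6):dx=+12,dy=+5->C
  (2,7):dx=+9,dy=+12->C; (2,8):dx=+8,dy=+4->C; (2,9):dx=+5,dy=+7->C; (3,4):dx=+2,dy=+6->C
  (3,5):dx=+9,dy=+3->C; (3,6):dx=+10,dy=-5->D; (3,7):dx=+7,dy=+2->C; (3,8):dx=+6,dy=-6->D
  (3,9):dx=+3,dy=-3->D; (4,5):dx=+7,dy=-3->D; (4,6):dx=+8,dy=-11->D; (4,7):dx=+5,dy=-4->D
  (4,8):dx=+4,dy=-12->D; (4,9):dx=+1,dy=-9->D; (5,6):dx=+1,dy=-8->D; (5,7):dx=-2,dy=-1->C
  (5,8):dx=-3,dy=-9->C; (5,9):dx=-6,dy=-6->C; (6,7):dx=-3,dy=+7->D; (6,8):dx=-4,dy=-1->C
  (6,9):dx=-7,dy=+2->D; (7,8):dx=-1,dy=-8->C; (7,9):dx=-4,dy=-5->C; (8,9):dx=-3,dy=+3->D
Step 2: C = 24, D = 12, total pairs = 36.
Step 3: tau = (C - D)/(n(n-1)/2) = (24 - 12)/36 = 0.333333.
Step 4: Exact two-sided p-value (enumerate n! = 362880 permutations of y under H0): p = 0.259518.
Step 5: alpha = 0.05. fail to reject H0.

tau_b = 0.3333 (C=24, D=12), p = 0.259518, fail to reject H0.


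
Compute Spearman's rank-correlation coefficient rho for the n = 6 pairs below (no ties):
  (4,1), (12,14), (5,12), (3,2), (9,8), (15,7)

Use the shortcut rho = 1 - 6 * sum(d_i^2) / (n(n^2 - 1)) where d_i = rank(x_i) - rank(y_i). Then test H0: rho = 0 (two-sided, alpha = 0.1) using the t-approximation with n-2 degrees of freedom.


Step 1: Rank x and y separately (midranks; no ties here).
rank(x): 4->2, 12->5, 5->3, 3->1, 9->4, 15->6
rank(y): 1->1, 14->6, 12->5, 2->2, 8->4, 7->3
Step 2: d_i = R_x(i) - R_y(i); compute d_i^2.
  (2-1)^2=1, (5-6)^2=1, (3-5)^2=4, (1-2)^2=1, (4-4)^2=0, (6-3)^2=9
sum(d^2) = 16.
Step 3: rho = 1 - 6*16 / (6*(6^2 - 1)) = 1 - 96/210 = 0.542857.
Step 4: Under H0, t = rho * sqrt((n-2)/(1-rho^2)) = 1.2928 ~ t(4).
Step 5: Two-sided p-value from the t-distribution with 4 df = 0.265703.
Step 6: alpha = 0.1. fail to reject H0.

rho = 0.5429, p = 0.265703, fail to reject H0 at alpha = 0.1.


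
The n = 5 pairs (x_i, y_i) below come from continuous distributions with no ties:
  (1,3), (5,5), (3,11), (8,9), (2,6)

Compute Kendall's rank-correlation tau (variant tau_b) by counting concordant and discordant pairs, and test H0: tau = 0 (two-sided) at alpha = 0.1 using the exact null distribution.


Step 1: Enumerate the 10 unordered pairs (i,j) with i<j and classify each by sign(x_j-x_i) * sign(y_j-y_i).
  (1,2):dx=+4,dy=+2->C; (1,3):dx=+2,dy=+8->C; (1,4):dx=+7,dy=+6->C; (1,5):dx=+1,dy=+3->C
  (2,3):dx=-2,dy=+6->D; (2,4):dx=+3,dy=+4->C; (2,5):dx=-3,dy=+1->D; (3,4):dx=+5,dy=-2->D
  (3,5):dx=-1,dy=-5->C; (4,5):dx=-6,dy=-3->C
Step 2: C = 7, D = 3, total pairs = 10.
Step 3: tau = (C - D)/(n(n-1)/2) = (7 - 3)/10 = 0.400000.
Step 4: Exact two-sided p-value (enumerate n! = 120 permutations of y under H0): p = 0.483333.
Step 5: alpha = 0.1. fail to reject H0.

tau_b = 0.4000 (C=7, D=3), p = 0.483333, fail to reject H0.


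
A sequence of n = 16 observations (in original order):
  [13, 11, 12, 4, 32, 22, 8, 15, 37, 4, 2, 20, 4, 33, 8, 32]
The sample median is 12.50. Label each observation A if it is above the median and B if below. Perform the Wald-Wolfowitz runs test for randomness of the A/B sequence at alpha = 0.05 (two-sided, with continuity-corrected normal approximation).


Step 1: Compute median = 12.50; label A = above, B = below.
Labels in order: ABBBAABAABBABABA  (n_A = 8, n_B = 8)
Step 2: Count runs R = 11.
Step 3: Under H0 (random ordering), E[R] = 2*n_A*n_B/(n_A+n_B) + 1 = 2*8*8/16 + 1 = 9.0000.
        Var[R] = 2*n_A*n_B*(2*n_A*n_B - n_A - n_B) / ((n_A+n_B)^2 * (n_A+n_B-1)) = 14336/3840 = 3.7333.
        SD[R] = 1.9322.
Step 4: Continuity-corrected z = (R - 0.5 - E[R]) / SD[R] = (11 - 0.5 - 9.0000) / 1.9322 = 0.7763.
Step 5: Two-sided p-value via normal approximation = 2*(1 - Phi(|z|)) = 0.437558.
Step 6: alpha = 0.05. fail to reject H0.

R = 11, z = 0.7763, p = 0.437558, fail to reject H0.


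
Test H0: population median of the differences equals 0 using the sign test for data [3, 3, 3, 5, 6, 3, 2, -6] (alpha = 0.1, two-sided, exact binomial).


Step 1: Discard zero differences. Original n = 8; n_eff = number of nonzero differences = 8.
Nonzero differences (with sign): +3, +3, +3, +5, +6, +3, +2, -6
Step 2: Count signs: positive = 7, negative = 1.
Step 3: Under H0: P(positive) = 0.5, so the number of positives S ~ Bin(8, 0.5).
Step 4: Two-sided exact p-value = sum of Bin(8,0.5) probabilities at or below the observed probability = 0.070312.
Step 5: alpha = 0.1. reject H0.

n_eff = 8, pos = 7, neg = 1, p = 0.070312, reject H0.


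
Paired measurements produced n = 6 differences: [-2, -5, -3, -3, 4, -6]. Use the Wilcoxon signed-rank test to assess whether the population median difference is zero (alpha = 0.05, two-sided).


Step 1: Drop any zero differences (none here) and take |d_i|.
|d| = [2, 5, 3, 3, 4, 6]
Step 2: Midrank |d_i| (ties get averaged ranks).
ranks: |2|->1, |5|->5, |3|->2.5, |3|->2.5, |4|->4, |6|->6
Step 3: Attach original signs; sum ranks with positive sign and with negative sign.
W+ = 4 = 4
W- = 1 + 5 + 2.5 + 2.5 + 6 = 17
(Check: W+ + W- = 21 should equal n(n+1)/2 = 21.)
Step 4: Test statistic W = min(W+, W-) = 4.
Step 5: Ties in |d|, so use the tie-corrected normal approximation.
        E[W] = n(n+1)/4 = 6*7/4 = 10.5.
        Tie groups: |d|=3 (t=2); sum(t^3 - t) = 6.
        Var[W] = n(n+1)(2n+1)/24 - sum(t^3-t)/48 = 546/24 - 6/48 = 22.625.
        z = (W - E[W]) / sqrt(Var[W]) = (4 - 10.5) / 4.7566 = -1.3665.
        Two-sided p = 2*Phi(z) = 0.171773.
Step 6: alpha = 0.05. fail to reject H0.

W+ = 4, W- = 17, W = min = 4, p = 0.171773, fail to reject H0.


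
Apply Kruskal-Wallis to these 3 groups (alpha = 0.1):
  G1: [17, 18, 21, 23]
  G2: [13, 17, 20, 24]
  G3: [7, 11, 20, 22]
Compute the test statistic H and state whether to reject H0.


Step 1: Combine all N = 12 observations and assign midranks.
sorted (value, group, rank): (7,G3,1), (11,G3,2), (13,G2,3), (17,G1,4.5), (17,G2,4.5), (18,G1,6), (20,G2,7.5), (20,G3,7.5), (21,G1,9), (22,G3,10), (23,G1,11), (24,G2,12)
Step 2: Sum ranks within each group.
R_1 = 30.5 (n_1 = 4)
R_2 = 27 (n_2 = 4)
R_3 = 20.5 (n_3 = 4)
Step 3: H = 12/(N(N+1)) * sum(R_i^2/n_i) - 3(N+1)
     = 12/(12*13) * (30.5^2/4 + 27^2/4 + 20.5^2/4) - 3*13
     = 0.076923 * 519.875 - 39
     = 0.990385.
Step 4: Ties present; correction factor C = 1 - 12/(12^3 - 12) = 0.993007. Corrected H = 0.990385 / 0.993007 = 0.997359.
Step 5: Under H0, H ~ chi^2(2); p-value = 0.607332.
Step 6: alpha = 0.1. fail to reject H0.

H = 0.9974, df = 2, p = 0.607332, fail to reject H0.


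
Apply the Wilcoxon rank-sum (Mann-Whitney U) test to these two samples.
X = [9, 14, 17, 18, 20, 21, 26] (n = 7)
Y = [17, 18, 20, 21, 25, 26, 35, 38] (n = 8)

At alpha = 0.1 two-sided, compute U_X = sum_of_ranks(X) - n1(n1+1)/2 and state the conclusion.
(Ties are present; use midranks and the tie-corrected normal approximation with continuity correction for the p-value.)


Step 1: Combine and sort all 15 observations; assign midranks.
sorted (value, group): (9,X), (14,X), (17,X), (17,Y), (18,X), (18,Y), (20,X), (20,Y), (21,X), (21,Y), (25,Y), (26,X), (26,Y), (35,Y), (38,Y)
ranks: 9->1, 14->2, 17->3.5, 17->3.5, 18->5.5, 18->5.5, 20->7.5, 20->7.5, 21->9.5, 21->9.5, 25->11, 26->12.5, 26->12.5, 35->14, 38->15
Step 2: Rank sum for X: R1 = 1 + 2 + 3.5 + 5.5 + 7.5 + 9.5 + 12.5 = 41.5.
Step 3: U_X = R1 - n1(n1+1)/2 = 41.5 - 7*8/2 = 41.5 - 28 = 13.5.
       U_Y = n1*n2 - U_X = 56 - 13.5 = 42.5.
Step 4: Ties are present, so use the tie-corrected normal approximation (with continuity correction) for the p-value.
Step 5: p-value = 0.103638; compare to alpha = 0.1. fail to reject H0.

U_X = 13.5, p = 0.103638, fail to reject H0 at alpha = 0.1.
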